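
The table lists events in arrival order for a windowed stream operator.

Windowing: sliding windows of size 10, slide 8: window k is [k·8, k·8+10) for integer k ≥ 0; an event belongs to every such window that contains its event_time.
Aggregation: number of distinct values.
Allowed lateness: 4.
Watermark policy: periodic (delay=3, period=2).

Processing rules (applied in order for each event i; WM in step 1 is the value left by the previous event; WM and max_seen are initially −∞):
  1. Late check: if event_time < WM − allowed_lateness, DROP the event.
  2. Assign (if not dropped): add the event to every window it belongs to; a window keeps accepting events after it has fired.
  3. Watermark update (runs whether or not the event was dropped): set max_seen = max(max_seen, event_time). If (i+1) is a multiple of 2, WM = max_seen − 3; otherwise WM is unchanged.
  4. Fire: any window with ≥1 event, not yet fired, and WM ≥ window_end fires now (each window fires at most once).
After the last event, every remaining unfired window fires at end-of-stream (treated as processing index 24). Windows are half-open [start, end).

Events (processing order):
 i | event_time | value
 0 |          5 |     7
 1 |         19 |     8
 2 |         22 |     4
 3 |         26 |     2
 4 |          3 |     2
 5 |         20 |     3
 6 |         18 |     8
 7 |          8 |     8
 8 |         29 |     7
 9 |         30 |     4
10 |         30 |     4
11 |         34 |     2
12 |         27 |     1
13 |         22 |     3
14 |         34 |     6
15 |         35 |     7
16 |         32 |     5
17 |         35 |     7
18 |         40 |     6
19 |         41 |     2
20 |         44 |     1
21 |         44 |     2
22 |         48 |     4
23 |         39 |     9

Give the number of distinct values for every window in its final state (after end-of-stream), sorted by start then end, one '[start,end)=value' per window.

[0,10)=1 [16,26)=3 [24,34)=5 [32,42)=5 [40,50)=4 [48,58)=1

i=0 t=5 v=7: → [0,10); WM=−∞
i=1 t=19 v=8: → [16,26); WM=16; [0,10) fires=1
i=2 t=22 v=4: → [16,26); WM=16
i=3 t=26 v=2: → [24,34); WM=23
i=4 t=3 v=2: DROP (t<23-4); WM=23
i=5 t=20 v=3: → [16,26); WM=23
i=6 t=18 v=8: DROP (t<23-4); WM=23
i=7 t=8 v=8: DROP (t<23-4); WM=23
i=8 t=29 v=7: → [24,34); WM=23
i=9 t=30 v=4: → [24,34); WM=27; [16,26) fires=3
i=10 t=30 v=4: → [24,34); WM=27
i=11 t=34 v=2: → [32,42); WM=31
i=12 t=27 v=1: → [24,34); WM=31
i=13 t=22 v=3: DROP (t<31-4); WM=31
i=14 t=34 v=6: → [32,42); WM=31
i=15 t=35 v=7: → [32,42); WM=32
i=16 t=32 v=5: → [32,42),[24,34); WM=32
i=17 t=35 v=7: → [32,42); WM=32
i=18 t=40 v=6: → [40,50),[32,42); WM=32
i=19 t=41 v=2: → [40,50),[32,42); WM=38; [24,34) fires=5
i=20 t=44 v=1: → [40,50); WM=38
i=21 t=44 v=2: → [40,50); WM=41
i=22 t=48 v=4: → [48,58),[40,50); WM=41
i=23 t=39 v=9: → [32,42); WM=45; [32,42) fires=5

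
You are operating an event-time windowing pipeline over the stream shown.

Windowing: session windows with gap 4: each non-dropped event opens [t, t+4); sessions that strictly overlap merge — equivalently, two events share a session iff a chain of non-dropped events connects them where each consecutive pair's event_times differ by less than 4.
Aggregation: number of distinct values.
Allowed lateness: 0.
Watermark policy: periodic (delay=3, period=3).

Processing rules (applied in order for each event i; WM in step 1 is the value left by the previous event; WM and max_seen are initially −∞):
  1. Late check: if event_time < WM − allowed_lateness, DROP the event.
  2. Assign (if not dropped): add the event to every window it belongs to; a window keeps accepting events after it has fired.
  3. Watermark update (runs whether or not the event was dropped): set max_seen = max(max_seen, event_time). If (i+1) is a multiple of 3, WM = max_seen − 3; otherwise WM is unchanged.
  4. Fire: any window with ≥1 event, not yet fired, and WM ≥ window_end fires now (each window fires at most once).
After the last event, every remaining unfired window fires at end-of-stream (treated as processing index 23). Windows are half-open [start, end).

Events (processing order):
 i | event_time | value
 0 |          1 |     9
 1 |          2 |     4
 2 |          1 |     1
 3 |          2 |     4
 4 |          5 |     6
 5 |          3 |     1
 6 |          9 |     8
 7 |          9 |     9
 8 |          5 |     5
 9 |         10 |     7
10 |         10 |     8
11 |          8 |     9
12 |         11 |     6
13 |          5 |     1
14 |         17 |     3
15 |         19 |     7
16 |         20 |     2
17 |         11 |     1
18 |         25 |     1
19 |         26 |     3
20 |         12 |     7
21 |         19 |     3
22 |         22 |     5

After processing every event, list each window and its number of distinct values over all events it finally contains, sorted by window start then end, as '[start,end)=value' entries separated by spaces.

i=0 t=1 v=9: → [1,5); WM=−∞
i=1 t=2 v=4: → [1,6); WM=−∞
i=2 t=1 v=1: → [1,6); WM=-1
i=3 t=2 v=4: → [1,6); WM=-1
i=4 t=5 v=6: → [1,9); WM=-1
i=5 t=3 v=1: → [1,9); WM=2
i=6 t=9 v=8: → [9,13); WM=2
i=7 t=9 v=9: → [9,13); WM=2
i=8 t=5 v=5: → [1,9); WM=6
i=9 t=10 v=7: → [9,14); WM=6
i=10 t=10 v=8: → [9,14); WM=6
i=11 t=8 v=9: → [1,14); WM=7
i=12 t=11 v=6: → [1,15); WM=7
i=13 t=5 v=1: DROP (t<7-0); WM=7
i=14 t=17 v=3: → [17,21); WM=14
i=15 t=19 v=7: → [17,23); WM=14
i=16 t=20 v=2: → [17,24); WM=14
i=17 t=11 v=1: DROP (t<14-0); WM=17
i=18 t=25 v=1: → [25,29); WM=17
i=19 t=26 v=3: → [25,30); WM=17
i=20 t=12 v=7: DROP (t<17-0); WM=23
i=21 t=19 v=3: DROP (t<23-0); WM=23
i=22 t=22 v=5: DROP (t<23-0); WM=23

[1,15)=7 [17,24)=3 [25,30)=2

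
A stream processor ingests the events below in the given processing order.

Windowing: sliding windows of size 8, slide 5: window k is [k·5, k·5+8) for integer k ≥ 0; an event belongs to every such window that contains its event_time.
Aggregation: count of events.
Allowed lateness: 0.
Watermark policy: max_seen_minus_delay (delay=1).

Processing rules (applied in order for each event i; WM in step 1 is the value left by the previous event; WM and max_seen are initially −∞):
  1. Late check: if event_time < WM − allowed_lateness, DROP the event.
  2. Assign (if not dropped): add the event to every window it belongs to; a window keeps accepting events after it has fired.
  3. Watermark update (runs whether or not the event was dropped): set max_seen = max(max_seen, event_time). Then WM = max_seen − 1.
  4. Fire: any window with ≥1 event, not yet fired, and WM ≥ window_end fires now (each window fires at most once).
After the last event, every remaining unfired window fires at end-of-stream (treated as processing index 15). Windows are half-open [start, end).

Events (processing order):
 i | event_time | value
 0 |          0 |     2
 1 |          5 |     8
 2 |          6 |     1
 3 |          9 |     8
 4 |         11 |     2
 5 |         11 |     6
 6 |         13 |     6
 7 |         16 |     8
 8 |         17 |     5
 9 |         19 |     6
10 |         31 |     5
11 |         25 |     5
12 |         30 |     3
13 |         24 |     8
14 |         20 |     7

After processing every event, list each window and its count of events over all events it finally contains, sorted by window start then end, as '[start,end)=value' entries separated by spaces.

[0,8)=3 [5,13)=5 [10,18)=5 [15,23)=3 [25,33)=2 [30,38)=2

i=0 t=0 v=2: → [0,8); WM=-1
i=1 t=5 v=8: → [5,13),[0,8); WM=4
i=2 t=6 v=1: → [5,13),[0,8); WM=5
i=3 t=9 v=8: → [5,13); WM=8; [0,8) fires=3
i=4 t=11 v=2: → [10,18),[5,13); WM=10
i=5 t=11 v=6: → [10,18),[5,13); WM=10
i=6 t=13 v=6: → [10,18); WM=12
i=7 t=16 v=8: → [15,23),[10,18); WM=15; [5,13) fires=5
i=8 t=17 v=5: → [15,23),[10,18); WM=16
i=9 t=19 v=6: → [15,23); WM=18; [10,18) fires=5
i=10 t=31 v=5: → [30,38),[25,33); WM=30; [15,23) fires=3
i=11 t=25 v=5: DROP (t<30-0); WM=30
i=12 t=30 v=3: → [30,38),[25,33); WM=30
i=13 t=24 v=8: DROP (t<30-0); WM=30
i=14 t=20 v=7: DROP (t<30-0); WM=30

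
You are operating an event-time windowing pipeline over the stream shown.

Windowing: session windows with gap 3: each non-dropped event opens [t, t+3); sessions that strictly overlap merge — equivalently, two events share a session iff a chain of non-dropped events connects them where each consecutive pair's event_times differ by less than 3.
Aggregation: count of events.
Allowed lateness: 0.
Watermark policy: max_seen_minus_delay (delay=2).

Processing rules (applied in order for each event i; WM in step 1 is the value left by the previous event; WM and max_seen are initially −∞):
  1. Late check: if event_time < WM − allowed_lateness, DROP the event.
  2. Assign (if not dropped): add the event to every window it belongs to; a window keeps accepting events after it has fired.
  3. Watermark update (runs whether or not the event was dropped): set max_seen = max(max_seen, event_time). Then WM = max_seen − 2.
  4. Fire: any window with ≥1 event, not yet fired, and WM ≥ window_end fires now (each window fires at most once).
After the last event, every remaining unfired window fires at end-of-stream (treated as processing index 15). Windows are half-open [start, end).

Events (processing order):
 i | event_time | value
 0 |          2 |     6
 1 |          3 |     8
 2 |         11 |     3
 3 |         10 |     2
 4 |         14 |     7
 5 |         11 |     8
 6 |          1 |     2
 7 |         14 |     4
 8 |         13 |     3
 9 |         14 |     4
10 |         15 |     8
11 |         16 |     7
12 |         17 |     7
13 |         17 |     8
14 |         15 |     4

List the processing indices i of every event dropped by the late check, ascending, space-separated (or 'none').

5 6

i=0 t=2 v=6: → [2,5); WM=0
i=1 t=3 v=8: → [2,6); WM=1
i=2 t=11 v=3: → [11,14); WM=9
i=3 t=10 v=2: → [10,14); WM=9
i=4 t=14 v=7: → [14,17); WM=12
i=5 t=11 v=8: DROP (t<12-0); WM=12
i=6 t=1 v=2: DROP (t<12-0); WM=12
i=7 t=14 v=4: → [14,17); WM=12
i=8 t=13 v=3: → [10,17); WM=12
i=9 t=14 v=4: → [10,17); WM=12
i=10 t=15 v=8: → [10,18); WM=13
i=11 t=16 v=7: → [10,19); WM=14
i=12 t=17 v=7: → [10,20); WM=15
i=13 t=17 v=8: → [10,20); WM=15
i=14 t=15 v=4: → [10,20); WM=15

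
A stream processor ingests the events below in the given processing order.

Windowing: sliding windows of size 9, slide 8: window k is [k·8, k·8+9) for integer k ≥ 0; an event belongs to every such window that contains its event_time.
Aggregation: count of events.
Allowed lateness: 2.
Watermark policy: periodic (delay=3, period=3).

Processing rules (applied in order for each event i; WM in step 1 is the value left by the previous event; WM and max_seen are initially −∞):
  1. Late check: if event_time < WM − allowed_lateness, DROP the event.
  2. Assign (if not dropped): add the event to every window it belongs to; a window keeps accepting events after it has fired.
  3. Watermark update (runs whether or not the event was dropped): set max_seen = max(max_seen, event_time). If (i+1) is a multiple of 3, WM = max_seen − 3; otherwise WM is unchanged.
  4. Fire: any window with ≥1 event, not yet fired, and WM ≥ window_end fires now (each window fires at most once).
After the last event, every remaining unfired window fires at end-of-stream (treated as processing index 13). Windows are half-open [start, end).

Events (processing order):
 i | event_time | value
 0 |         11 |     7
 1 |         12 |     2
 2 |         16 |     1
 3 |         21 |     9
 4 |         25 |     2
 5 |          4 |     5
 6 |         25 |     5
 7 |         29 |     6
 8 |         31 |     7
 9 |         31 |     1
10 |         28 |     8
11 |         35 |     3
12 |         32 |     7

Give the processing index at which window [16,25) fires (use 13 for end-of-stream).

i=0 t=11 v=7: → [8,17); WM=−∞
i=1 t=12 v=2: → [8,17); WM=−∞
i=2 t=16 v=1: → [16,25),[8,17); WM=13
i=3 t=21 v=9: → [16,25); WM=13
i=4 t=25 v=2: → [24,33); WM=13
i=5 t=4 v=5: DROP (t<13-2); WM=22; [8,17) fires=3
i=6 t=25 v=5: → [24,33); WM=22
i=7 t=29 v=6: → [24,33); WM=22
i=8 t=31 v=7: → [24,33); WM=28; [16,25) fires=2
i=9 t=31 v=1: → [24,33); WM=28
i=10 t=28 v=8: → [24,33); WM=28
i=11 t=35 v=3: → [32,41); WM=32
i=12 t=32 v=7: → [32,41),[24,33); WM=32

8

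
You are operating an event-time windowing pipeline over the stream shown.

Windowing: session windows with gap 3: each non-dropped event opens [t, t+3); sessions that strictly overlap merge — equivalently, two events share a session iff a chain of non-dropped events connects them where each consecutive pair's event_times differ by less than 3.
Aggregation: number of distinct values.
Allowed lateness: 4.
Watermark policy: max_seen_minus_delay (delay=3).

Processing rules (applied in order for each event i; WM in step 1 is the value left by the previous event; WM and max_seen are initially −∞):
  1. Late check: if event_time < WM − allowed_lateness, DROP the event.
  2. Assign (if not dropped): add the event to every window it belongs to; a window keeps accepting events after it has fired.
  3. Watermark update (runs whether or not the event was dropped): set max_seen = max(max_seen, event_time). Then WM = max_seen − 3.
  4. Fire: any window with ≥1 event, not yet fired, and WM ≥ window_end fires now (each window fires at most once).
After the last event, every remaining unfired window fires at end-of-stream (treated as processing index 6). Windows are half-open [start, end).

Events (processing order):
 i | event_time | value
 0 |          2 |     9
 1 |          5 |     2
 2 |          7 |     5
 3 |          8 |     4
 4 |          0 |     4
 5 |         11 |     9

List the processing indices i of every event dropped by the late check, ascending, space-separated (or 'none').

i=0 t=2 v=9: → [2,5); WM=-1
i=1 t=5 v=2: → [5,8); WM=2
i=2 t=7 v=5: → [5,10); WM=4
i=3 t=8 v=4: → [5,11); WM=5
i=4 t=0 v=4: DROP (t<5-4); WM=5
i=5 t=11 v=9: → [11,14); WM=8

4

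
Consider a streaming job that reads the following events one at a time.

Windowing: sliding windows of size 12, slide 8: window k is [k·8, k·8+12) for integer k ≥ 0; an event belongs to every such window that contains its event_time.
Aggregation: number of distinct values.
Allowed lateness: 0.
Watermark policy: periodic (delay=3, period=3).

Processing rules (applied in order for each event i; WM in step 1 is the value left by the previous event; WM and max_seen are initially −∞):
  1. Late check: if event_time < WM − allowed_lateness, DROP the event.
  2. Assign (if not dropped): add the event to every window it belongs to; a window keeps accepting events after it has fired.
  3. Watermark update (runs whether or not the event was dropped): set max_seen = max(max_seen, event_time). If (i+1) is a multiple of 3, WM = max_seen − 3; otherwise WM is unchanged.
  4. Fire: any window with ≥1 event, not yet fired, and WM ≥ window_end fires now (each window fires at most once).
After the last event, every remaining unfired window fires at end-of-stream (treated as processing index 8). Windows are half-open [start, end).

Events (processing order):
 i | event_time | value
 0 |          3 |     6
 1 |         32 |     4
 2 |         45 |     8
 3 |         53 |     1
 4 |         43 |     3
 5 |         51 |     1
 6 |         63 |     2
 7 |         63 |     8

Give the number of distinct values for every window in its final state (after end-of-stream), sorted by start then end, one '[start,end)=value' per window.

i=0 t=3 v=6: → [0,12); WM=−∞
i=1 t=32 v=4: → [32,44),[24,36); WM=−∞
i=2 t=45 v=8: → [40,52); WM=42; [0,12) fires=1 [24,36) fires=1
i=3 t=53 v=1: → [48,60); WM=42
i=4 t=43 v=3: → [40,52),[32,44); WM=42
i=5 t=51 v=1: → [48,60),[40,52); WM=50; [32,44) fires=2
i=6 t=63 v=2: → [56,68); WM=50
i=7 t=63 v=8: → [56,68); WM=50

[0,12)=1 [24,36)=1 [32,44)=2 [40,52)=3 [48,60)=1 [56,68)=2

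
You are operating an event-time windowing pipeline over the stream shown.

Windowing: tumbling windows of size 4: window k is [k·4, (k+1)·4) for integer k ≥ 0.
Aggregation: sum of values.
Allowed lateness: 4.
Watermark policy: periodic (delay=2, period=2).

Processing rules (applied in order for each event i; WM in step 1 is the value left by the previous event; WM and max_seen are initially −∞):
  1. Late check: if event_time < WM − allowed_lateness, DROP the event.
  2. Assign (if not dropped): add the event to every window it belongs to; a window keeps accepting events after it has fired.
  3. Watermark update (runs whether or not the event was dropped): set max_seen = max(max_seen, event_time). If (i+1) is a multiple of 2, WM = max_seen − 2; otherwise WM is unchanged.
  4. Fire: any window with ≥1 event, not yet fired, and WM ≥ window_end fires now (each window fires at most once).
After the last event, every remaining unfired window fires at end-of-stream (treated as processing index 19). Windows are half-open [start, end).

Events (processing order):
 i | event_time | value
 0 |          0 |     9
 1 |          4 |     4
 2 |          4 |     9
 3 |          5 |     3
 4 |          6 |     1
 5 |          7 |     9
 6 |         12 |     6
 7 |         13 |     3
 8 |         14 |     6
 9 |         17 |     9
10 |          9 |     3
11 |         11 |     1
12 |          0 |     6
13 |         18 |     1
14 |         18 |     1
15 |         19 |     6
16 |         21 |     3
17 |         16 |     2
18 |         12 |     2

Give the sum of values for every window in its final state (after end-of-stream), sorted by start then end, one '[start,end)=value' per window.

[0,4)=9 [4,8)=26 [8,12)=1 [12,16)=15 [16,20)=19 [20,24)=3

i=0 t=0 v=9: → [0,4); WM=−∞
i=1 t=4 v=4: → [4,8); WM=2
i=2 t=4 v=9: → [4,8); WM=2
i=3 t=5 v=3: → [4,8); WM=3
i=4 t=6 v=1: → [4,8); WM=3
i=5 t=7 v=9: → [4,8); WM=5; [0,4) fires=9
i=6 t=12 v=6: → [12,16); WM=5
i=7 t=13 v=3: → [12,16); WM=11; [4,8) fires=26
i=8 t=14 v=6: → [12,16); WM=11
i=9 t=17 v=9: → [16,20); WM=15
i=10 t=9 v=3: DROP (t<15-4); WM=15
i=11 t=11 v=1: → [8,12); WM=15; [8,12) fires=1
i=12 t=0 v=6: DROP (t<15-4); WM=15
i=13 t=18 v=1: → [16,20); WM=16; [12,16) fires=15
i=14 t=18 v=1: → [16,20); WM=16
i=15 t=19 v=6: → [16,20); WM=17
i=16 t=21 v=3: → [20,24); WM=17
i=17 t=16 v=2: → [16,20); WM=19
i=18 t=12 v=2: DROP (t<19-4); WM=19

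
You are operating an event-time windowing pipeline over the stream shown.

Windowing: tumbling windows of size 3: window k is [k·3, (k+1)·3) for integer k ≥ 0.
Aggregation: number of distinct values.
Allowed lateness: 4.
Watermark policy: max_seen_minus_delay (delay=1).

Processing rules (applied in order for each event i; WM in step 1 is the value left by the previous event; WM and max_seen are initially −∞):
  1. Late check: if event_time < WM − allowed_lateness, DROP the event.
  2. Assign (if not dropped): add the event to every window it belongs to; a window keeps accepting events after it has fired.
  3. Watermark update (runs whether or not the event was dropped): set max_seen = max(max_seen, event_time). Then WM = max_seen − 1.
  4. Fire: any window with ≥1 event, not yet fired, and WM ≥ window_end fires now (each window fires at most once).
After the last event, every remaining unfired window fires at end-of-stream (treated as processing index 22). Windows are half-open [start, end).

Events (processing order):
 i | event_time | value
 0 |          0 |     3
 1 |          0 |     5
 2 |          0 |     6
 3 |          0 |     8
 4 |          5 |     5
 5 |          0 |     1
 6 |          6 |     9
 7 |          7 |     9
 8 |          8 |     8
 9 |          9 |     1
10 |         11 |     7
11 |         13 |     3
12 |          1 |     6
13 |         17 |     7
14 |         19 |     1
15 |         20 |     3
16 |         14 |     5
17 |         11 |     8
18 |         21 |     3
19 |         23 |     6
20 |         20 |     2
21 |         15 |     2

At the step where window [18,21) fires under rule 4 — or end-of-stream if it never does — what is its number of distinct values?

2

i=0 t=0 v=3: → [0,3); WM=-1
i=1 t=0 v=5: → [0,3); WM=-1
i=2 t=0 v=6: → [0,3); WM=-1
i=3 t=0 v=8: → [0,3); WM=-1
i=4 t=5 v=5: → [3,6); WM=4; [0,3) fires=4
i=5 t=0 v=1: → [0,3); WM=4
i=6 t=6 v=9: → [6,9); WM=5
i=7 t=7 v=9: → [6,9); WM=6; [3,6) fires=1
i=8 t=8 v=8: → [6,9); WM=7
i=9 t=9 v=1: → [9,12); WM=8
i=10 t=11 v=7: → [9,12); WM=10; [6,9) fires=2
i=11 t=13 v=3: → [12,15); WM=12; [9,12) fires=2
i=12 t=1 v=6: DROP (t<12-4); WM=12
i=13 t=17 v=7: → [15,18); WM=16; [12,15) fires=1
i=14 t=19 v=1: → [18,21); WM=18; [15,18) fires=1
i=15 t=20 v=3: → [18,21); WM=19
i=16 t=14 v=5: DROP (t<19-4); WM=19
i=17 t=11 v=8: DROP (t<19-4); WM=19
i=18 t=21 v=3: → [21,24); WM=20
i=19 t=23 v=6: → [21,24); WM=22; [18,21) fires=2
i=20 t=20 v=2: → [18,21); WM=22
i=21 t=15 v=2: DROP (t<22-4); WM=22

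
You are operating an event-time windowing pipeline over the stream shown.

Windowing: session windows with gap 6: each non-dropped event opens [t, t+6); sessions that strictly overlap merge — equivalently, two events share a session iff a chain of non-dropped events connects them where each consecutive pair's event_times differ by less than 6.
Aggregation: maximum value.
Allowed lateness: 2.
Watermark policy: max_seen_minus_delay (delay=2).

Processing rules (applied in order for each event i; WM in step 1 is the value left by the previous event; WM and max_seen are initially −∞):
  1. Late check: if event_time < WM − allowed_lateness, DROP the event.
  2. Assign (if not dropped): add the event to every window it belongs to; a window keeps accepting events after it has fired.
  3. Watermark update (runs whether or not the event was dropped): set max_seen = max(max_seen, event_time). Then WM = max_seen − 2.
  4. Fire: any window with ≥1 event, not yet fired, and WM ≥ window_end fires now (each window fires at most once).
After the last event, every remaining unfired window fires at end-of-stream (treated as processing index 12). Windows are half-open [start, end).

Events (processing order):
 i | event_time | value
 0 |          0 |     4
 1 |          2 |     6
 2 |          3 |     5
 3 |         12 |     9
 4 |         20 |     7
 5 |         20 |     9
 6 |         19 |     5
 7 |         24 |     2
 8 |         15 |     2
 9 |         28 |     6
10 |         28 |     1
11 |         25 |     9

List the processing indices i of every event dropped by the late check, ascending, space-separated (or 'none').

8

i=0 t=0 v=4: → [0,6); WM=-2
i=1 t=2 v=6: → [0,8); WM=0
i=2 t=3 v=5: → [0,9); WM=1
i=3 t=12 v=9: → [12,18); WM=10
i=4 t=20 v=7: → [20,26); WM=18
i=5 t=20 v=9: → [20,26); WM=18
i=6 t=19 v=5: → [19,26); WM=18
i=7 t=24 v=2: → [19,30); WM=22
i=8 t=15 v=2: DROP (t<22-2); WM=22
i=9 t=28 v=6: → [19,34); WM=26
i=10 t=28 v=1: → [19,34); WM=26
i=11 t=25 v=9: → [19,34); WM=26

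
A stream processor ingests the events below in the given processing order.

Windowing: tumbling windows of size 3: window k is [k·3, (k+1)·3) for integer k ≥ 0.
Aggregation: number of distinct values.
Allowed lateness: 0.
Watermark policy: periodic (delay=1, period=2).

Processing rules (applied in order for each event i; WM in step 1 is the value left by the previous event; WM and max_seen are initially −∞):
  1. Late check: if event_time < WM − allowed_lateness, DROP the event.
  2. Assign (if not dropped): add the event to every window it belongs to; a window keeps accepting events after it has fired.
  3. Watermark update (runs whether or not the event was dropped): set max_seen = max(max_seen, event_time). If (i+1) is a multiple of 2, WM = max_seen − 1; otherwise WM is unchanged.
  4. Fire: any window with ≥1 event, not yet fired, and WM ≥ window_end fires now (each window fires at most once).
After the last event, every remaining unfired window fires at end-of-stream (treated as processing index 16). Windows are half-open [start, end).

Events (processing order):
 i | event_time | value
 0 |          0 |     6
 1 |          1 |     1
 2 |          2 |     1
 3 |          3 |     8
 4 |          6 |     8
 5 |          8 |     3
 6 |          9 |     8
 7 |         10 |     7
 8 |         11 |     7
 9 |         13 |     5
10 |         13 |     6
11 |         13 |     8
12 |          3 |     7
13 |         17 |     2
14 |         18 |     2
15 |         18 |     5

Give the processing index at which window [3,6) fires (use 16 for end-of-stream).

i=0 t=0 v=6: → [0,3); WM=−∞
i=1 t=1 v=1: → [0,3); WM=0
i=2 t=2 v=1: → [0,3); WM=0
i=3 t=3 v=8: → [3,6); WM=2
i=4 t=6 v=8: → [6,9); WM=2
i=5 t=8 v=3: → [6,9); WM=7; [0,3) fires=2 [3,6) fires=1
i=6 t=9 v=8: → [9,12); WM=7
i=7 t=10 v=7: → [9,12); WM=9; [6,9) fires=2
i=8 t=11 v=7: → [9,12); WM=9
i=9 t=13 v=5: → [12,15); WM=12; [9,12) fires=2
i=10 t=13 v=6: → [12,15); WM=12
i=11 t=13 v=8: → [12,15); WM=12
i=12 t=3 v=7: DROP (t<12-0); WM=12
i=13 t=17 v=2: → [15,18); WM=16; [12,15) fires=3
i=14 t=18 v=2: → [18,21); WM=16
i=15 t=18 v=5: → [18,21); WM=17

5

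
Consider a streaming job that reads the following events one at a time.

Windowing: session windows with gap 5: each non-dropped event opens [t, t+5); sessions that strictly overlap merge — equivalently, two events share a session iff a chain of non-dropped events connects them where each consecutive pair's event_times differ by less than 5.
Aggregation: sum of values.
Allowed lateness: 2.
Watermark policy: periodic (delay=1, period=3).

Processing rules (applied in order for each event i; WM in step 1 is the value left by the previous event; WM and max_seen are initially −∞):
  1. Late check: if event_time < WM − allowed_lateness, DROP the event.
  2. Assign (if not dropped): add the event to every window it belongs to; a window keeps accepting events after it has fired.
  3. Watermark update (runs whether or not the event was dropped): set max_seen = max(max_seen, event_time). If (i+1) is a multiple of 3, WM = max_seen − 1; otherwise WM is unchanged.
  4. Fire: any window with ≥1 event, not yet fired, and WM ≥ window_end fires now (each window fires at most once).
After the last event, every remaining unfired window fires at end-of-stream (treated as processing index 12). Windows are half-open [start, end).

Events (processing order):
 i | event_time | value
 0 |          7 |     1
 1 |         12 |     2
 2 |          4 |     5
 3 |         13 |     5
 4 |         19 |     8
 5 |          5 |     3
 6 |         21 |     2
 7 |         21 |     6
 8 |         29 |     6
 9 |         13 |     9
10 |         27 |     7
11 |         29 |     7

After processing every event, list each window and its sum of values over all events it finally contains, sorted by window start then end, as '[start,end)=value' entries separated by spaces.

i=0 t=7 v=1: → [7,12); WM=−∞
i=1 t=12 v=2: → [12,17); WM=−∞
i=2 t=4 v=5: → [4,12); WM=11
i=3 t=13 v=5: → [12,18); WM=11
i=4 t=19 v=8: → [19,24); WM=11
i=5 t=5 v=3: DROP (t<11-2); WM=18
i=6 t=21 v=2: → [19,26); WM=18
i=7 t=21 v=6: → [19,26); WM=18
i=8 t=29 v=6: → [29,34); WM=28
i=9 t=13 v=9: DROP (t<28-2); WM=28
i=10 t=27 v=7: → [27,34); WM=28
i=11 t=29 v=7: → [27,34); WM=28

[4,12)=6 [12,18)=7 [19,26)=16 [27,34)=20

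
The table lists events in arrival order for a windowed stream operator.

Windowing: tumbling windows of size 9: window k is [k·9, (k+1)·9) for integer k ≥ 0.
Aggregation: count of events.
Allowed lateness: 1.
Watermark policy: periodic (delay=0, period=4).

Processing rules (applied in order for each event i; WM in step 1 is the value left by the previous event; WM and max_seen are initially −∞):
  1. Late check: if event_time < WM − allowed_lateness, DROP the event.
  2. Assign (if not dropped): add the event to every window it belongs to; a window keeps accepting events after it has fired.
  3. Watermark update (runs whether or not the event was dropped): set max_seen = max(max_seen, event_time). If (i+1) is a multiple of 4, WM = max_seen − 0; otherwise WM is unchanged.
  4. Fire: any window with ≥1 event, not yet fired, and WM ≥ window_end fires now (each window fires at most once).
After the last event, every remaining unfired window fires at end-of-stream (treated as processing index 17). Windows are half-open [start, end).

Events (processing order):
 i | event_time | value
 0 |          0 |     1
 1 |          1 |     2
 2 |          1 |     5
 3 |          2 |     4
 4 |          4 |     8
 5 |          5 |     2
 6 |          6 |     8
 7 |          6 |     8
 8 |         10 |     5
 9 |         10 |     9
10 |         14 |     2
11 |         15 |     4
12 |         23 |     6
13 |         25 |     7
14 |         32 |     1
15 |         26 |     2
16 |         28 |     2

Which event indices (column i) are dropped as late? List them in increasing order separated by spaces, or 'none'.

i=0 t=0 v=1: → [0,9); WM=−∞
i=1 t=1 v=2: → [0,9); WM=−∞
i=2 t=1 v=5: → [0,9); WM=−∞
i=3 t=2 v=4: → [0,9); WM=2
i=4 t=4 v=8: → [0,9); WM=2
i=5 t=5 v=2: → [0,9); WM=2
i=6 t=6 v=8: → [0,9); WM=2
i=7 t=6 v=8: → [0,9); WM=6
i=8 t=10 v=5: → [9,18); WM=6
i=9 t=10 v=9: → [9,18); WM=6
i=10 t=14 v=2: → [9,18); WM=6
i=11 t=15 v=4: → [9,18); WM=15; [0,9) fires=8
i=12 t=23 v=6: → [18,27); WM=15
i=13 t=25 v=7: → [18,27); WM=15
i=14 t=32 v=1: → [27,36); WM=15
i=15 t=26 v=2: → [18,27); WM=32; [9,18) fires=4 [18,27) fires=3
i=16 t=28 v=2: DROP (t<32-1); WM=32

16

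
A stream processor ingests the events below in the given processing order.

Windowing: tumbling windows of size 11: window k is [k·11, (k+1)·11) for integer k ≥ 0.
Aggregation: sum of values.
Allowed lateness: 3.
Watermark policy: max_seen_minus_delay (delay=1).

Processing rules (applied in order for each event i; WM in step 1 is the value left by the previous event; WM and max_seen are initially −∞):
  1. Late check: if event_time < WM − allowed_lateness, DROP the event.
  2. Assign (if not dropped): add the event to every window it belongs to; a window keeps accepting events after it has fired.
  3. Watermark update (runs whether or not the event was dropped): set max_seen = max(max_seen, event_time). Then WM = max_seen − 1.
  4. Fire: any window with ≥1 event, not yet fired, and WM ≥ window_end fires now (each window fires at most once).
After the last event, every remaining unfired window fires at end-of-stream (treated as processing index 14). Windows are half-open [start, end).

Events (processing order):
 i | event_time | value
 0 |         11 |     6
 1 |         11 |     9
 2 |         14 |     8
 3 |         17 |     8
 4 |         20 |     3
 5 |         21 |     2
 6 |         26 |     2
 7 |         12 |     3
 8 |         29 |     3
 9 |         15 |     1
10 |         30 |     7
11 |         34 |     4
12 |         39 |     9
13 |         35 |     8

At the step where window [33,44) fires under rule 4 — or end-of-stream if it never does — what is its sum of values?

21

i=0 t=11 v=6: → [11,22); WM=10
i=1 t=11 v=9: → [11,22); WM=10
i=2 t=14 v=8: → [11,22); WM=13
i=3 t=17 v=8: → [11,22); WM=16
i=4 t=20 v=3: → [11,22); WM=19
i=5 t=21 v=2: → [11,22); WM=20
i=6 t=26 v=2: → [22,33); WM=25; [11,22) fires=36
i=7 t=12 v=3: DROP (t<25-3); WM=25
i=8 t=29 v=3: → [22,33); WM=28
i=9 t=15 v=1: DROP (t<28-3); WM=28
i=10 t=30 v=7: → [22,33); WM=29
i=11 t=34 v=4: → [33,44); WM=33; [22,33) fires=12
i=12 t=39 v=9: → [33,44); WM=38
i=13 t=35 v=8: → [33,44); WM=38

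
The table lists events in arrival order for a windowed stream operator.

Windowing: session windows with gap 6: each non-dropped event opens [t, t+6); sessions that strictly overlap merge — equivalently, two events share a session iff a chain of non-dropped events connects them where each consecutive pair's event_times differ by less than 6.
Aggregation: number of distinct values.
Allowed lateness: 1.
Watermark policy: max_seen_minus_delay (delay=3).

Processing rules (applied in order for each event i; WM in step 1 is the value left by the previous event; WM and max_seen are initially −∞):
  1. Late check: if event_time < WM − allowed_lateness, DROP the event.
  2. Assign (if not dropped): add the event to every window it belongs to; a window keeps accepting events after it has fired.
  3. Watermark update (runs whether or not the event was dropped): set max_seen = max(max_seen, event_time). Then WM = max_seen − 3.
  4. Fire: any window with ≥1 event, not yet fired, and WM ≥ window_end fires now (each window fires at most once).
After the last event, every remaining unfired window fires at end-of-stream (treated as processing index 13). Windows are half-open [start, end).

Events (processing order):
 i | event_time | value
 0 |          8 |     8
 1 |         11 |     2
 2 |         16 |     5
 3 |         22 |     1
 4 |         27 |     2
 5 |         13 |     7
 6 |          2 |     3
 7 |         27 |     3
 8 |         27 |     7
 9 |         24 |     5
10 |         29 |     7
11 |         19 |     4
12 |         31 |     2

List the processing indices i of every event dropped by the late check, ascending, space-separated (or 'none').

i=0 t=8 v=8: → [8,14); WM=5
i=1 t=11 v=2: → [8,17); WM=8
i=2 t=16 v=5: → [8,22); WM=13
i=3 t=22 v=1: → [22,28); WM=19
i=4 t=27 v=2: → [22,33); WM=24
i=5 t=13 v=7: DROP (t<24-1); WM=24
i=6 t=2 v=3: DROP (t<24-1); WM=24
i=7 t=27 v=3: → [22,33); WM=24
i=8 t=27 v=7: → [22,33); WM=24
i=9 t=24 v=5: → [22,33); WM=24
i=10 t=29 v=7: → [22,35); WM=26
i=11 t=19 v=4: DROP (t<26-1); WM=26
i=12 t=31 v=2: → [22,37); WM=28

5 6 11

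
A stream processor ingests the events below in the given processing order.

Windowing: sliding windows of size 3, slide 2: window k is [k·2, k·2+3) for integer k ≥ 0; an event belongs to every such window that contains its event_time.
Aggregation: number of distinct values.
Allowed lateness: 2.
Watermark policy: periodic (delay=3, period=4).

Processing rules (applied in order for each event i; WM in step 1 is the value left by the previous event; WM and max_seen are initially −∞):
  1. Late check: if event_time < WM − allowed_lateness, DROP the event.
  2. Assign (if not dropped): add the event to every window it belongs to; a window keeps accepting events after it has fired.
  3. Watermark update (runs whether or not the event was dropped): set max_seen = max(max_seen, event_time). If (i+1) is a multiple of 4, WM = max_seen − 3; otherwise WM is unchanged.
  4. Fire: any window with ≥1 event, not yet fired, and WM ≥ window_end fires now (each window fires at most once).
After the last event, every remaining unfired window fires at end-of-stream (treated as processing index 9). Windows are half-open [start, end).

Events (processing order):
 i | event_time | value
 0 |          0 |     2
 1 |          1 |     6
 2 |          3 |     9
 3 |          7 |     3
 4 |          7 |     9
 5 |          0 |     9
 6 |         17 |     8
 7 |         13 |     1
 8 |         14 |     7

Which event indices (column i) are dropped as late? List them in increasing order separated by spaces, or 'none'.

5

i=0 t=0 v=2: → [0,3); WM=−∞
i=1 t=1 v=6: → [0,3); WM=−∞
i=2 t=3 v=9: → [2,5); WM=−∞
i=3 t=7 v=3: → [6,9); WM=4; [0,3) fires=2
i=4 t=7 v=9: → [6,9); WM=4
i=5 t=0 v=9: DROP (t<4-2); WM=4
i=6 t=17 v=8: → [16,19); WM=4
i=7 t=13 v=1: → [12,15); WM=14; [2,5) fires=1 [6,9) fires=2
i=8 t=14 v=7: → [14,17),[12,15); WM=14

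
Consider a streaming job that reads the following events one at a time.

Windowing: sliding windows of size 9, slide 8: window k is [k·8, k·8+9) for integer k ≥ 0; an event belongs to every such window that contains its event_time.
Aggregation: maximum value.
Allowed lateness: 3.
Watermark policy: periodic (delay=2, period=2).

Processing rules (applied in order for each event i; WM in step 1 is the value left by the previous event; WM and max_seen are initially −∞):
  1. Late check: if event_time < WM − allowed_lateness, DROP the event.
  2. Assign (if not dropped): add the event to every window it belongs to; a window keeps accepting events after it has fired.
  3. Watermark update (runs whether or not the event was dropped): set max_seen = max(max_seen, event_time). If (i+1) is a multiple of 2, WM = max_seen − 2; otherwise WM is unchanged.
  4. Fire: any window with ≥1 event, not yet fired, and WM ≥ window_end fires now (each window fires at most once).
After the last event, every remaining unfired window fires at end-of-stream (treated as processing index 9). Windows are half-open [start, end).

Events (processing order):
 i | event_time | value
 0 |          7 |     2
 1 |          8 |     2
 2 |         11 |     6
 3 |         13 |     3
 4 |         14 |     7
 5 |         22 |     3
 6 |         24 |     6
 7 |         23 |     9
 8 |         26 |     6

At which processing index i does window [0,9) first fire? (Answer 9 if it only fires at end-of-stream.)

i=0 t=7 v=2: → [0,9); WM=−∞
i=1 t=8 v=2: → [8,17),[0,9); WM=6
i=2 t=11 v=6: → [8,17); WM=6
i=3 t=13 v=3: → [8,17); WM=11; [0,9) fires=2
i=4 t=14 v=7: → [8,17); WM=11
i=5 t=22 v=3: → [16,25); WM=20; [8,17) fires=7
i=6 t=24 v=6: → [24,33),[16,25); WM=20
i=7 t=23 v=9: → [16,25); WM=22
i=8 t=26 v=6: → [24,33); WM=22

3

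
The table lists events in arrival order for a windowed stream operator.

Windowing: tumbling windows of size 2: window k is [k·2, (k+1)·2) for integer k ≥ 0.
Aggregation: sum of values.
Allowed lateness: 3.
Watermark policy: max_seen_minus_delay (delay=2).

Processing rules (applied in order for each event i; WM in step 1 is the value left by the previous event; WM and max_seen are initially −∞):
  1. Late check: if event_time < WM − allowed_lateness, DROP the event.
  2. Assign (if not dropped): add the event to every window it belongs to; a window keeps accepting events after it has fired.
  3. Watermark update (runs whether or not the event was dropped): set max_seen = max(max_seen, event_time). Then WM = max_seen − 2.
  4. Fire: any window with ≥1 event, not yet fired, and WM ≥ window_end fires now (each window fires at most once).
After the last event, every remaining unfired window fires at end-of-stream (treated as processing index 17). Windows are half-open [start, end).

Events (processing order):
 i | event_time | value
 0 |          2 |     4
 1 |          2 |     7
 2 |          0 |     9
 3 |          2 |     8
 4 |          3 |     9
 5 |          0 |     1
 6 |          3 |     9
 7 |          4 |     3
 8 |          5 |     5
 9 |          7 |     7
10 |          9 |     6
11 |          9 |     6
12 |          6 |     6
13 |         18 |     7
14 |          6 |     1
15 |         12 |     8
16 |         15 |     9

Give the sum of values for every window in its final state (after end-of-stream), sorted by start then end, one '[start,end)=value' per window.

[0,2)=10 [2,4)=37 [4,6)=8 [6,8)=13 [8,10)=12 [14,16)=9 [18,20)=7

i=0 t=2 v=4: → [2,4); WM=0
i=1 t=2 v=7: → [2,4); WM=0
i=2 t=0 v=9: → [0,2); WM=0
i=3 t=2 v=8: → [2,4); WM=0
i=4 t=3 v=9: → [2,4); WM=1
i=5 t=0 v=1: → [0,2); WM=1
i=6 t=3 v=9: → [2,4); WM=1
i=7 t=4 v=3: → [4,6); WM=2; [0,2) fires=10
i=8 t=5 v=5: → [4,6); WM=3
i=9 t=7 v=7: → [6,8); WM=5; [2,4) fires=37
i=10 t=9 v=6: → [8,10); WM=7; [4,6) fires=8
i=11 t=9 v=6: → [8,10); WM=7
i=12 t=6 v=6: → [6,8); WM=7
i=13 t=18 v=7: → [18,20); WM=16; [6,8) fires=13 [8,10) fires=12
i=14 t=6 v=1: DROP (t<16-3); WM=16
i=15 t=12 v=8: DROP (t<16-3); WM=16
i=16 t=15 v=9: → [14,16); WM=16; [14,16) fires=9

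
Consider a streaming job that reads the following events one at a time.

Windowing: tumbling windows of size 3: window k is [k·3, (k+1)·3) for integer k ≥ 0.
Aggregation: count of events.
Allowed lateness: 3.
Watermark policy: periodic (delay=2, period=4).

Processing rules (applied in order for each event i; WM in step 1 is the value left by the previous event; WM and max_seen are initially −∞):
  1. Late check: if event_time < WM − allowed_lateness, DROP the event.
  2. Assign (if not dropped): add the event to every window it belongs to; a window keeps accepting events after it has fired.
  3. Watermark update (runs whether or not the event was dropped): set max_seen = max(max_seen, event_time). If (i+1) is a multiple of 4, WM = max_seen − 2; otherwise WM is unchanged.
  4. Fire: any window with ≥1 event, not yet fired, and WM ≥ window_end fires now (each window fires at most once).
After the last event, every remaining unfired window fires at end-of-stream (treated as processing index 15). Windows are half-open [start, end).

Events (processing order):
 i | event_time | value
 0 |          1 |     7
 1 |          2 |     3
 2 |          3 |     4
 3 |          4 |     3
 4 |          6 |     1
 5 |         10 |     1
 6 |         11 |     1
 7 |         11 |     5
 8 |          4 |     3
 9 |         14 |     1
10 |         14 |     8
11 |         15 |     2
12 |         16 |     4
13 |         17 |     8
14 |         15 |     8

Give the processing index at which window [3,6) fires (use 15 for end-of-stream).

7

i=0 t=1 v=7: → [0,3); WM=−∞
i=1 t=2 v=3: → [0,3); WM=−∞
i=2 t=3 v=4: → [3,6); WM=−∞
i=3 t=4 v=3: → [3,6); WM=2
i=4 t=6 v=1: → [6,9); WM=2
i=5 t=10 v=1: → [9,12); WM=2
i=6 t=11 v=1: → [9,12); WM=2
i=7 t=11 v=5: → [9,12); WM=9; [0,3) fires=2 [3,6) fires=2 [6,9) fires=1
i=8 t=4 v=3: DROP (t<9-3); WM=9
i=9 t=14 v=1: → [12,15); WM=9
i=10 t=14 v=8: → [12,15); WM=9
i=11 t=15 v=2: → [15,18); WM=13; [9,12) fires=3
i=12 t=16 v=4: → [15,18); WM=13
i=13 t=17 v=8: → [15,18); WM=13
i=14 t=15 v=8: → [15,18); WM=13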